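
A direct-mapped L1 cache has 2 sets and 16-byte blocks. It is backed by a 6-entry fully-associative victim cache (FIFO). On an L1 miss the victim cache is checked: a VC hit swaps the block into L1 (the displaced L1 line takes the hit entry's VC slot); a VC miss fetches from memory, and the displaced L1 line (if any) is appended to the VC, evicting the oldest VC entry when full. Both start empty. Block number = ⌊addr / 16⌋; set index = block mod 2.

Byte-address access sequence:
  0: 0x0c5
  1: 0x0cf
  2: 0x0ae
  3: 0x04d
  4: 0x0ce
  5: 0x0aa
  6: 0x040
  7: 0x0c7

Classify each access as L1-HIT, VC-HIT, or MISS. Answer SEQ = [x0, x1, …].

SEQ = [MISS, L1-HIT, MISS, MISS, VC-HIT, VC-HIT, VC-HIT, VC-HIT]

#0 0xc5→b12/s0 MISS; vc=[]
#1 0xcf→b12/s0 L1-HIT; vc=[]
#2 0xae→b10/s0 MISS; vc=[12]
#3 0x4d→b4/s0 MISS; vc=[12,10]
#4 0xce→b12/s0 VC-HIT; vc=[4,10]
#5 0xaa→b10/s0 VC-HIT; vc=[4,12]
#6 0x40→b4/s0 VC-HIT; vc=[10,12]
#7 0xc7→b12/s0 VC-HIT; vc=[10,4]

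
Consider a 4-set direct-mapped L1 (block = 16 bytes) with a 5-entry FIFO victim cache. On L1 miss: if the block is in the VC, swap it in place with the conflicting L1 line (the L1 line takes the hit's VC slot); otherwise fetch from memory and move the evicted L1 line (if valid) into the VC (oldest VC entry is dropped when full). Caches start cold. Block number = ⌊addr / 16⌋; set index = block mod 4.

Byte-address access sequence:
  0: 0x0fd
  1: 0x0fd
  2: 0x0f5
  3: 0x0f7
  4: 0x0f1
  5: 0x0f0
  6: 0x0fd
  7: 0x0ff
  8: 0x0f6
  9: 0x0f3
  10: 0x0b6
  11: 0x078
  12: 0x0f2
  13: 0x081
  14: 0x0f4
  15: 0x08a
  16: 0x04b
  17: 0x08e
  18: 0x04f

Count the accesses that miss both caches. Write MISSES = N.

#0 0xfd→b15/s3 MISS; vc=[]
#1 0xfd→b15/s3 L1-HIT; vc=[]
#2 0xf5→b15/s3 L1-HIT; vc=[]
#3 0xf7→b15/s3 L1-HIT; vc=[]
#4 0xf1→b15/s3 L1-HIT; vc=[]
#5 0xf0→b15/s3 L1-HIT; vc=[]
#6 0xfd→b15/s3 L1-HIT; vc=[]
#7 0xff→b15/s3 L1-HIT; vc=[]
#8 0xf6→b15/s3 L1-HIT; vc=[]
#9 0xf3→b15/s3 L1-HIT; vc=[]
#10 0xb6→b11/s3 MISS; vc=[15]
#11 0x78→b7/s3 MISS; vc=[15,11]
#12 0xf2→b15/s3 VC-HIT; vc=[7,11]
#13 0x81→b8/s0 MISS; vc=[7,11]
#14 0xf4→b15/s3 L1-HIT; vc=[7,11]
#15 0x8a→b8/s0 L1-HIT; vc=[7,11]
#16 0x4b→b4/s0 MISS; vc=[7,11,8]
#17 0x8e→b8/s0 VC-HIT; vc=[7,11,4]
#18 0x4f→b4/s0 VC-HIT; vc=[7,11,8]

MISSES = 5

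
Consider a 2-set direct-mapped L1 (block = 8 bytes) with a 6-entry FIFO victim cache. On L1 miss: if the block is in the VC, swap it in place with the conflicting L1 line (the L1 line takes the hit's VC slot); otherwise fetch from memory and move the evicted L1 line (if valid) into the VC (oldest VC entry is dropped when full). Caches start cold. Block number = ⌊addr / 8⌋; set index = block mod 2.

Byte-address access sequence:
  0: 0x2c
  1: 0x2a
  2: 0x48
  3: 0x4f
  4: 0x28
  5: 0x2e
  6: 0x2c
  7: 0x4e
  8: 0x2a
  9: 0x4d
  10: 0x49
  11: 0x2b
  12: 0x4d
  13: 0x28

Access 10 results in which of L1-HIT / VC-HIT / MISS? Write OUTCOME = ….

  [0] addr=0x2c blk=5 s=1: MISS | VC []
  [1] addr=0x2a blk=5 s=1: L1-HIT | VC []
  [2] addr=0x48 blk=9 s=1: MISS | VC [5]
  [3] addr=0x4f blk=9 s=1: L1-HIT | VC [5]
  [4] addr=0x28 blk=5 s=1: VC-HIT | VC [9]
  [5] addr=0x2e blk=5 s=1: L1-HIT | VC [9]
  [6] addr=0x2c blk=5 s=1: L1-HIT | VC [9]
  [7] addr=0x4e blk=9 s=1: VC-HIT | VC [5]
  [8] addr=0x2a blk=5 s=1: VC-HIT | VC [9]
  [9] addr=0x4d blk=9 s=1: VC-HIT | VC [5]
  [10] addr=0x49 blk=9 s=1: L1-HIT | VC [5]
  [11] addr=0x2b blk=5 s=1: VC-HIT | VC [9]
  [12] addr=0x4d blk=9 s=1: VC-HIT | VC [5]
  [13] addr=0x28 blk=5 s=1: VC-HIT | VC [9]

OUTCOME = L1-HIT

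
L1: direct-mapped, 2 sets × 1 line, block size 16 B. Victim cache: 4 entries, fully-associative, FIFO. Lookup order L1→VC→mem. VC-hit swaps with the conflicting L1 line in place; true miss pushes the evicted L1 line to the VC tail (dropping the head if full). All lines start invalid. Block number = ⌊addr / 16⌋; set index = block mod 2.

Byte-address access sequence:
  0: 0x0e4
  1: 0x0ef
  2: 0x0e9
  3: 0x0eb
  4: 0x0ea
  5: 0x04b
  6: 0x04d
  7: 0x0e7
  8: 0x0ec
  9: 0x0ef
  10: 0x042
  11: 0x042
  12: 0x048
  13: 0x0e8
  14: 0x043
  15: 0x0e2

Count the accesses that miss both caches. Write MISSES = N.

MISSES = 2

#0 0xe4→b14/s0 MISS; vc=[]
#1 0xef→b14/s0 L1-HIT; vc=[]
#2 0xe9→b14/s0 L1-HIT; vc=[]
#3 0xeb→b14/s0 L1-HIT; vc=[]
#4 0xea→b14/s0 L1-HIT; vc=[]
#5 0x4b→b4/s0 MISS; vc=[14]
#6 0x4d→b4/s0 L1-HIT; vc=[14]
#7 0xe7→b14/s0 VC-HIT; vc=[4]
#8 0xec→b14/s0 L1-HIT; vc=[4]
#9 0xef→b14/s0 L1-HIT; vc=[4]
#10 0x42→b4/s0 VC-HIT; vc=[14]
#11 0x42→b4/s0 L1-HIT; vc=[14]
#12 0x48→b4/s0 L1-HIT; vc=[14]
#13 0xe8→b14/s0 VC-HIT; vc=[4]
#14 0x43→b4/s0 VC-HIT; vc=[14]
#15 0xe2→b14/s0 VC-HIT; vc=[4]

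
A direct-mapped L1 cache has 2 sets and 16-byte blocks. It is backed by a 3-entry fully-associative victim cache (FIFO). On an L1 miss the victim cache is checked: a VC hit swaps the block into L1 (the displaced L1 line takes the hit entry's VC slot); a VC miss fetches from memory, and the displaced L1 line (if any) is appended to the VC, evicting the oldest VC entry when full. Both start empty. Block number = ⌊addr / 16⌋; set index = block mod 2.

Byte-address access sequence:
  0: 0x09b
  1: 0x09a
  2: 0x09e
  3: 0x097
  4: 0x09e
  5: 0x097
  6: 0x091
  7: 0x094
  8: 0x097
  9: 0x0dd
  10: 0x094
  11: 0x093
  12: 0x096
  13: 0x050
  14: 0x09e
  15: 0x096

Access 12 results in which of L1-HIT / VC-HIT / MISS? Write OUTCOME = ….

OUTCOME = L1-HIT

  [0] addr=0x9b blk=9 s=1: MISS | VC []
  [1] addr=0x9a blk=9 s=1: L1-HIT | VC []
  [2] addr=0x9e blk=9 s=1: L1-HIT | VC []
  [3] addr=0x97 blk=9 s=1: L1-HIT | VC []
  [4] addr=0x9e blk=9 s=1: L1-HIT | VC []
  [5] addr=0x97 blk=9 s=1: L1-HIT | VC []
  [6] addr=0x91 blk=9 s=1: L1-HIT | VC []
  [7] addr=0x94 blk=9 s=1: L1-HIT | VC []
  [8] addr=0x97 blk=9 s=1: L1-HIT | VC []
  [9] addr=0xdd blk=13 s=1: MISS | VC [9]
  [10] addr=0x94 blk=9 s=1: VC-HIT | VC [13]
  [11] addr=0x93 blk=9 s=1: L1-HIT | VC [13]
  [12] addr=0x96 blk=9 s=1: L1-HIT | VC [13]
  [13] addr=0x50 blk=5 s=1: MISS | VC [13, 9]
  [14] addr=0x9e blk=9 s=1: VC-HIT | VC [13, 5]
  [15] addr=0x96 blk=9 s=1: L1-HIT | VC [13, 5]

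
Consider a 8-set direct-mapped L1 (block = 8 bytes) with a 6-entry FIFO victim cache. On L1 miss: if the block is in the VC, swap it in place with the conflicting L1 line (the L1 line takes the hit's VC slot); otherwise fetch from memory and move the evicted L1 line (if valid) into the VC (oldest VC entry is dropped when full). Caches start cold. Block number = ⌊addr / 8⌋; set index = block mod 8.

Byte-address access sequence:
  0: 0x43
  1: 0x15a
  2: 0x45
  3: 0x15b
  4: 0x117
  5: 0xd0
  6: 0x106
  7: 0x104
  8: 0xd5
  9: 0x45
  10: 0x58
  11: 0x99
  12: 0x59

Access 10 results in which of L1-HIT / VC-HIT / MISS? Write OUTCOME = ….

#0 0x43→b8/s0 MISS; vc=[]
#1 0x15a→b43/s3 MISS; vc=[]
#2 0x45→b8/s0 L1-HIT; vc=[]
#3 0x15b→b43/s3 L1-HIT; vc=[]
#4 0x117→b34/s2 MISS; vc=[]
#5 0xd0→b26/s2 MISS; vc=[34]
#6 0x106→b32/s0 MISS; vc=[34,8]
#7 0x104→b32/s0 L1-HIT; vc=[34,8]
#8 0xd5→b26/s2 L1-HIT; vc=[34,8]
#9 0x45→b8/s0 VC-HIT; vc=[34,32]
#10 0x58→b11/s3 MISS; vc=[34,32,43]
#11 0x99→b19/s3 MISS; vc=[34,32,43,11]
#12 0x59→b11/s3 VC-HIT; vc=[34,32,43,19]

OUTCOME = MISS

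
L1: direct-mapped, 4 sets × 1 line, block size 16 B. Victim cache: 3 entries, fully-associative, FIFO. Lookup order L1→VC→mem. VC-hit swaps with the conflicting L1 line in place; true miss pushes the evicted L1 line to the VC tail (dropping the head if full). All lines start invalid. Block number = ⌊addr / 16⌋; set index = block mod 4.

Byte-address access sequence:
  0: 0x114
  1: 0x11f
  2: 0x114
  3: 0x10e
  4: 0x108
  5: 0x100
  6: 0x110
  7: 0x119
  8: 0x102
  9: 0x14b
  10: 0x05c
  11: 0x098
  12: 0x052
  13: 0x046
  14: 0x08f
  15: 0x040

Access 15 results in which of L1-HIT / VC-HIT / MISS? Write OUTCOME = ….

#0 0x114→b17/s1 MISS; vc=[]
#1 0x11f→b17/s1 L1-HIT; vc=[]
#2 0x114→b17/s1 L1-HIT; vc=[]
#3 0x10e→b16/s0 MISS; vc=[]
#4 0x108→b16/s0 L1-HIT; vc=[]
#5 0x100→b16/s0 L1-HIT; vc=[]
#6 0x110→b17/s1 L1-HIT; vc=[]
#7 0x119→b17/s1 L1-HIT; vc=[]
#8 0x102→b16/s0 L1-HIT; vc=[]
#9 0x14b→b20/s0 MISS; vc=[16]
#10 0x5c→b5/s1 MISS; vc=[16,17]
#11 0x98→b9/s1 MISS; vc=[16,17,5]
#12 0x52→b5/s1 VC-HIT; vc=[16,17,9]
#13 0x46→b4/s0 MISS; vc=[17,9,20]
#14 0x8f→b8/s0 MISS; vc=[9,20,4]
#15 0x40→b4/s0 VC-HIT; vc=[9,20,8]

OUTCOME = VC-HIT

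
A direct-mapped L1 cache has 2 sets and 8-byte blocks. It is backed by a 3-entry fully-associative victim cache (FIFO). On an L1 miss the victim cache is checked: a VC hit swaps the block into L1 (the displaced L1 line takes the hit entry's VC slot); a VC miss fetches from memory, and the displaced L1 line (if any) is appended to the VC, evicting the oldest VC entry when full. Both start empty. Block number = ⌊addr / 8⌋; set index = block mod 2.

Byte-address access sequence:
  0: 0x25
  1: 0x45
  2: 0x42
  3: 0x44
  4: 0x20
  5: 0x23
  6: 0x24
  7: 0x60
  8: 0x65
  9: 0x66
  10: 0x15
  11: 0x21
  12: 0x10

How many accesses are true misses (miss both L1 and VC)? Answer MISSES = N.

  [0] addr=0x25 blk=4 s=0: MISS | VC []
  [1] addr=0x45 blk=8 s=0: MISS | VC [4]
  [2] addr=0x42 blk=8 s=0: L1-HIT | VC [4]
  [3] addr=0x44 blk=8 s=0: L1-HIT | VC [4]
  [4] addr=0x20 blk=4 s=0: VC-HIT | VC [8]
  [5] addr=0x23 blk=4 s=0: L1-HIT | VC [8]
  [6] addr=0x24 blk=4 s=0: L1-HIT | VC [8]
  [7] addr=0x60 blk=12 s=0: MISS | VC [8, 4]
  [8] addr=0x65 blk=12 s=0: L1-HIT | VC [8, 4]
  [9] addr=0x66 blk=12 s=0: L1-HIT | VC [8, 4]
  [10] addr=0x15 blk=2 s=0: MISS | VC [8, 4, 12]
  [11] addr=0x21 blk=4 s=0: VC-HIT | VC [8, 2, 12]
  [12] addr=0x10 blk=2 s=0: VC-HIT | VC [8, 4, 12]

MISSES = 4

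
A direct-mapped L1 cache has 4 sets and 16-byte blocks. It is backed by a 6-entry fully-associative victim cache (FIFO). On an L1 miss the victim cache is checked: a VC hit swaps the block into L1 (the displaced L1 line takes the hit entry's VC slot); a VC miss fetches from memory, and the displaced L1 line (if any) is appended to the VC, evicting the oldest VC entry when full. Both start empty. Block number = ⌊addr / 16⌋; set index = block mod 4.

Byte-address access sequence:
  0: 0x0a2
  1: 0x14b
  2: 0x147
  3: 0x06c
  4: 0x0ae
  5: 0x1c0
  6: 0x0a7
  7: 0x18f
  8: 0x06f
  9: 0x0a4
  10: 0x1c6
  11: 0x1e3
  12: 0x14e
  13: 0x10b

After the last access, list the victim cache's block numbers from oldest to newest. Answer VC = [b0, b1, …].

0: 0xa2 (blk 10, set 2) → MISS  vc=[]
1: 0x14b (blk 20, set 0) → MISS  vc=[]
2: 0x147 (blk 20, set 0) → L1-HIT  vc=[]
3: 0x6c (blk 6, set 2) → MISS  vc=[10]
4: 0xae (blk 10, set 2) → VC-HIT  vc=[6]
5: 0x1c0 (blk 28, set 0) → MISS  vc=[6, 20]
6: 0xa7 (blk 10, set 2) → L1-HIT  vc=[6, 20]
7: 0x18f (blk 24, set 0) → MISS  vc=[6, 20, 28]
8: 0x6f (blk 6, set 2) → VC-HIT  vc=[10, 20, 28]
9: 0xa4 (blk 10, set 2) → VC-HIT  vc=[6, 20, 28]
10: 0x1c6 (blk 28, set 0) → VC-HIT  vc=[6, 20, 24]
11: 0x1e3 (blk 30, set 2) → MISS  vc=[6, 20, 24, 10]
12: 0x14e (blk 20, set 0) → VC-HIT  vc=[6, 28, 24, 10]
13: 0x10b (blk 16, set 0) → MISS  vc=[6, 28, 24, 10, 20]

VC = [6, 28, 24, 10, 20]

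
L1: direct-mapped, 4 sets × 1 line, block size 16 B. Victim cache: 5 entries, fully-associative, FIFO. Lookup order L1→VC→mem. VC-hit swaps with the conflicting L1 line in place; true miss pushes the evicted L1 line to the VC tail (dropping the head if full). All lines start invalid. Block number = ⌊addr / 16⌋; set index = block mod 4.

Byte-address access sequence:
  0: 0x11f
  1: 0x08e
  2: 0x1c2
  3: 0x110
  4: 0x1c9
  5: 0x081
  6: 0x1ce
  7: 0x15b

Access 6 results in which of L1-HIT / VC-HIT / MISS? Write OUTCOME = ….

OUTCOME = VC-HIT

#0 0x11f→b17/s1 MISS; vc=[]
#1 0x8e→b8/s0 MISS; vc=[]
#2 0x1c2→b28/s0 MISS; vc=[8]
#3 0x110→b17/s1 L1-HIT; vc=[8]
#4 0x1c9→b28/s0 L1-HIT; vc=[8]
#5 0x81→b8/s0 VC-HIT; vc=[28]
#6 0x1ce→b28/s0 VC-HIT; vc=[8]
#7 0x15b→b21/s1 MISS; vc=[8,17]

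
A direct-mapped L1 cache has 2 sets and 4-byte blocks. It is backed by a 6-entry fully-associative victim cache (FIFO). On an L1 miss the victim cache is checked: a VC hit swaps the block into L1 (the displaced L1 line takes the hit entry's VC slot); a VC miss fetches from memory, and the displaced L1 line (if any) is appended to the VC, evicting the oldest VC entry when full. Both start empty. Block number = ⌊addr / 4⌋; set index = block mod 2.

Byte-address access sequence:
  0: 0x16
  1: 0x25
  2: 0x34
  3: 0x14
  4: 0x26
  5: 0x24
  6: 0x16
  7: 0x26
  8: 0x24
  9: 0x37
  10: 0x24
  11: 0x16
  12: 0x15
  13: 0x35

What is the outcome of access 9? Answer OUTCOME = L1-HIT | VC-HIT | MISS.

0: 0x16 (blk 5, set 1) → MISS  vc=[]
1: 0x25 (blk 9, set 1) → MISS  vc=[5]
2: 0x34 (blk 13, set 1) → MISS  vc=[5, 9]
3: 0x14 (blk 5, set 1) → VC-HIT  vc=[13, 9]
4: 0x26 (blk 9, set 1) → VC-HIT  vc=[13, 5]
5: 0x24 (blk 9, set 1) → L1-HIT  vc=[13, 5]
6: 0x16 (blk 5, set 1) → VC-HIT  vc=[13, 9]
7: 0x26 (blk 9, set 1) → VC-HIT  vc=[13, 5]
8: 0x24 (blk 9, set 1) → L1-HIT  vc=[13, 5]
9: 0x37 (blk 13, set 1) → VC-HIT  vc=[9, 5]
10: 0x24 (blk 9, set 1) → VC-HIT  vc=[13, 5]
11: 0x16 (blk 5, set 1) → VC-HIT  vc=[13, 9]
12: 0x15 (blk 5, set 1) → L1-HIT  vc=[13, 9]
13: 0x35 (blk 13, set 1) → VC-HIT  vc=[5, 9]

OUTCOME = VC-HIT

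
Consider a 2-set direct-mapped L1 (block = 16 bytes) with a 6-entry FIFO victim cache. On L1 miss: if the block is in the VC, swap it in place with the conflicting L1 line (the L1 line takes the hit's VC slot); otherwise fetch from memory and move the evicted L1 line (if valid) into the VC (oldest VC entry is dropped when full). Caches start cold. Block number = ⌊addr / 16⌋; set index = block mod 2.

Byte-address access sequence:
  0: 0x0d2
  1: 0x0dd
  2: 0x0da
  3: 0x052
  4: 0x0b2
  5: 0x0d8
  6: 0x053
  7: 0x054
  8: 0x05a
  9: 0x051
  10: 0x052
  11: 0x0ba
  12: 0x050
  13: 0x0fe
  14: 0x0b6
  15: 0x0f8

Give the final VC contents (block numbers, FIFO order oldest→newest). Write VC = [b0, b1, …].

VC = [11, 13, 5]

  [0] addr=0xd2 blk=13 s=1: MISS | VC []
  [1] addr=0xdd blk=13 s=1: L1-HIT | VC []
  [2] addr=0xda blk=13 s=1: L1-HIT | VC []
  [3] addr=0x52 blk=5 s=1: MISS | VC [13]
  [4] addr=0xb2 blk=11 s=1: MISS | VC [13, 5]
  [5] addr=0xd8 blk=13 s=1: VC-HIT | VC [11, 5]
  [6] addr=0x53 blk=5 s=1: VC-HIT | VC [11, 13]
  [7] addr=0x54 blk=5 s=1: L1-HIT | VC [11, 13]
  [8] addr=0x5a blk=5 s=1: L1-HIT | VC [11, 13]
  [9] addr=0x51 blk=5 s=1: L1-HIT | VC [11, 13]
  [10] addr=0x52 blk=5 s=1: L1-HIT | VC [11, 13]
  [11] addr=0xba blk=11 s=1: VC-HIT | VC [5, 13]
  [12] addr=0x50 blk=5 s=1: VC-HIT | VC [11, 13]
  [13] addr=0xfe blk=15 s=1: MISS | VC [11, 13, 5]
  [14] addr=0xb6 blk=11 s=1: VC-HIT | VC [15, 13, 5]
  [15] addr=0xf8 blk=15 s=1: VC-HIT | VC [11, 13, 5]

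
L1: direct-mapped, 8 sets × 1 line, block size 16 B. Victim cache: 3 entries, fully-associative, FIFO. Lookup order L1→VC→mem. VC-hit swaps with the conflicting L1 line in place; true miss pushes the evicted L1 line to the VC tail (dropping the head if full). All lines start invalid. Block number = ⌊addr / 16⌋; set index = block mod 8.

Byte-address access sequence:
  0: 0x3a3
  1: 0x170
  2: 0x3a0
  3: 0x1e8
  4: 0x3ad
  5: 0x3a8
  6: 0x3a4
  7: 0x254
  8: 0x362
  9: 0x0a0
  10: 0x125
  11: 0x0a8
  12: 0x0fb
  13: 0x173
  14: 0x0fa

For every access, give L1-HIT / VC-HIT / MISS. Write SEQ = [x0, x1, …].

SEQ = [MISS, MISS, L1-HIT, MISS, L1-HIT, L1-HIT, L1-HIT, MISS, MISS, MISS, MISS, VC-HIT, MISS, VC-HIT, VC-HIT]

  [0] addr=0x3a3 blk=58 s=2: MISS | VC []
  [1] addr=0x170 blk=23 s=7: MISS | VC []
  [2] addr=0x3a0 blk=58 s=2: L1-HIT | VC []
  [3] addr=0x1e8 blk=30 s=6: MISS | VC []
  [4] addr=0x3ad blk=58 s=2: L1-HIT | VC []
  [5] addr=0x3a8 blk=58 s=2: L1-HIT | VC []
  [6] addr=0x3a4 blk=58 s=2: L1-HIT | VC []
  [7] addr=0x254 blk=37 s=5: MISS | VC []
  [8] addr=0x362 blk=54 s=6: MISS | VC [30]
  [9] addr=0xa0 blk=10 s=2: MISS | VC [30, 58]
  [10] addr=0x125 blk=18 s=2: MISS | VC [30, 58, 10]
  [11] addr=0xa8 blk=10 s=2: VC-HIT | VC [30, 58, 18]
  [12] addr=0xfb blk=15 s=7: MISS | VC [58, 18, 23]
  [13] addr=0x173 blk=23 s=7: VC-HIT | VC [58, 18, 15]
  [14] addr=0xfa blk=15 s=7: VC-HIT | VC [58, 18, 23]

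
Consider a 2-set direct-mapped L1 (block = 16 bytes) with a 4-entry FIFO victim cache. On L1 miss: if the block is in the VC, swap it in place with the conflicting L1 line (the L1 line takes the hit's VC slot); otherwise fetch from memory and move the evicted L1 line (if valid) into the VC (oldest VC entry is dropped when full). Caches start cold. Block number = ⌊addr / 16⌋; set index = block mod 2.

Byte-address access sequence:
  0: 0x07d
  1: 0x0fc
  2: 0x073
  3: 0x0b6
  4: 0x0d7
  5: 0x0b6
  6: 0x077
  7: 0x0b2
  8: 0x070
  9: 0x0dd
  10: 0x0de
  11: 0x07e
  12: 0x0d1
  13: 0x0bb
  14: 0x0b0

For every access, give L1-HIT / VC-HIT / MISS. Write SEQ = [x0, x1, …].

SEQ = [MISS, MISS, VC-HIT, MISS, MISS, VC-HIT, VC-HIT, VC-HIT, VC-HIT, VC-HIT, L1-HIT, VC-HIT, VC-HIT, VC-HIT, L1-HIT]

0: 0x7d (blk 7, set 1) → MISS  vc=[]
1: 0xfc (blk 15, set 1) → MISS  vc=[7]
2: 0x73 (blk 7, set 1) → VC-HIT  vc=[15]
3: 0xb6 (blk 11, set 1) → MISS  vc=[15, 7]
4: 0xd7 (blk 13, set 1) → MISS  vc=[15, 7, 11]
5: 0xb6 (blk 11, set 1) → VC-HIT  vc=[15, 7, 13]
6: 0x77 (blk 7, set 1) → VC-HIT  vc=[15, 11, 13]
7: 0xb2 (blk 11, set 1) → VC-HIT  vc=[15, 7, 13]
8: 0x70 (blk 7, set 1) → VC-HIT  vc=[15, 11, 13]
9: 0xdd (blk 13, set 1) → VC-HIT  vc=[15, 11, 7]
10: 0xde (blk 13, set 1) → L1-HIT  vc=[15, 11, 7]
11: 0x7e (blk 7, set 1) → VC-HIT  vc=[15, 11, 13]
12: 0xd1 (blk 13, set 1) → VC-HIT  vc=[15, 11, 7]
13: 0xbb (blk 11, set 1) → VC-HIT  vc=[15, 13, 7]
14: 0xb0 (blk 11, set 1) → L1-HIT  vc=[15, 13, 7]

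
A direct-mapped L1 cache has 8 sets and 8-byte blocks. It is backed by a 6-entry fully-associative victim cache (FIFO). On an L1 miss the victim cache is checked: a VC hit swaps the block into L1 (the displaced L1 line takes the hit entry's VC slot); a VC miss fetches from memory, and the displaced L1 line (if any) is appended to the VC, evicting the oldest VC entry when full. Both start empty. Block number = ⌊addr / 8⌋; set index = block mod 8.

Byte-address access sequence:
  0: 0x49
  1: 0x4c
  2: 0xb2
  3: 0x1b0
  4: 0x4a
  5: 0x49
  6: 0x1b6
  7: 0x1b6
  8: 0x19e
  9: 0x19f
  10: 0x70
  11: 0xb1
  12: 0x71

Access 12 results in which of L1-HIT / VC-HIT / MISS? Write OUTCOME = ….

  [0] addr=0x49 blk=9 s=1: MISS | VC []
  [1] addr=0x4c blk=9 s=1: L1-HIT | VC []
  [2] addr=0xb2 blk=22 s=6: MISS | VC []
  [3] addr=0x1b0 blk=54 s=6: MISS | VC [22]
  [4] addr=0x4a blk=9 s=1: L1-HIT | VC [22]
  [5] addr=0x49 blk=9 s=1: L1-HIT | VC [22]
  [6] addr=0x1b6 blk=54 s=6: L1-HIT | VC [22]
  [7] addr=0x1b6 blk=54 s=6: L1-HIT | VC [22]
  [8] addr=0x19e blk=51 s=3: MISS | VC [22]
  [9] addr=0x19f blk=51 s=3: L1-HIT | VC [22]
  [10] addr=0x70 blk=14 s=6: MISS | VC [22, 54]
  [11] addr=0xb1 blk=22 s=6: VC-HIT | VC [14, 54]
  [12] addr=0x71 blk=14 s=6: VC-HIT | VC [22, 54]

OUTCOME = VC-HIT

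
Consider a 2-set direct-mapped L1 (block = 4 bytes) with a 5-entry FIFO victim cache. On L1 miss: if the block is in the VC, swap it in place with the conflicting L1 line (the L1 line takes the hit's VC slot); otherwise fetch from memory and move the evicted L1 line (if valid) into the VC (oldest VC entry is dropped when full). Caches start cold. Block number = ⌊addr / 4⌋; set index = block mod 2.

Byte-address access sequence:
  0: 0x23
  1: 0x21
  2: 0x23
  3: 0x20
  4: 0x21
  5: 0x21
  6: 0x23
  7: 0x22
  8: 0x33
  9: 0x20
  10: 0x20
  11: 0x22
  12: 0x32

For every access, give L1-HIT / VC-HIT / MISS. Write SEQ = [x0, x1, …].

#0 0x23→b8/s0 MISS; vc=[]
#1 0x21→b8/s0 L1-HIT; vc=[]
#2 0x23→b8/s0 L1-HIT; vc=[]
#3 0x20→b8/s0 L1-HIT; vc=[]
#4 0x21→b8/s0 L1-HIT; vc=[]
#5 0x21→b8/s0 L1-HIT; vc=[]
#6 0x23→b8/s0 L1-HIT; vc=[]
#7 0x22→b8/s0 L1-HIT; vc=[]
#8 0x33→b12/s0 MISS; vc=[8]
#9 0x20→b8/s0 VC-HIT; vc=[12]
#10 0x20→b8/s0 L1-HIT; vc=[12]
#11 0x22→b8/s0 L1-HIT; vc=[12]
#12 0x32→b12/s0 VC-HIT; vc=[8]

SEQ = [MISS, L1-HIT, L1-HIT, L1-HIT, L1-HIT, L1-HIT, L1-HIT, L1-HIT, MISS, VC-HIT, L1-HIT, L1-HIT, VC-HIT]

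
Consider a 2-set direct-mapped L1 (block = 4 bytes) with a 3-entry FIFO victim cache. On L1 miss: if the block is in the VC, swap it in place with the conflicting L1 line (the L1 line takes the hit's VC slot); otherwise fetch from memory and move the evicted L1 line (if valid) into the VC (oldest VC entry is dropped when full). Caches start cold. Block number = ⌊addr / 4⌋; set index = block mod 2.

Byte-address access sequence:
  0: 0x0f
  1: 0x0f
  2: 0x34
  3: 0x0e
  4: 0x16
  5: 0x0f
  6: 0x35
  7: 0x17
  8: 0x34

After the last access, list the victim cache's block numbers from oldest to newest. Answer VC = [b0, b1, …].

#0 0xf→b3/s1 MISS; vc=[]
#1 0xf→b3/s1 L1-HIT; vc=[]
#2 0x34→b13/s1 MISS; vc=[3]
#3 0xe→b3/s1 VC-HIT; vc=[13]
#4 0x16→b5/s1 MISS; vc=[13,3]
#5 0xf→b3/s1 VC-HIT; vc=[13,5]
#6 0x35→b13/s1 VC-HIT; vc=[3,5]
#7 0x17→b5/s1 VC-HIT; vc=[3,13]
#8 0x34→b13/s1 VC-HIT; vc=[3,5]

VC = [3, 5]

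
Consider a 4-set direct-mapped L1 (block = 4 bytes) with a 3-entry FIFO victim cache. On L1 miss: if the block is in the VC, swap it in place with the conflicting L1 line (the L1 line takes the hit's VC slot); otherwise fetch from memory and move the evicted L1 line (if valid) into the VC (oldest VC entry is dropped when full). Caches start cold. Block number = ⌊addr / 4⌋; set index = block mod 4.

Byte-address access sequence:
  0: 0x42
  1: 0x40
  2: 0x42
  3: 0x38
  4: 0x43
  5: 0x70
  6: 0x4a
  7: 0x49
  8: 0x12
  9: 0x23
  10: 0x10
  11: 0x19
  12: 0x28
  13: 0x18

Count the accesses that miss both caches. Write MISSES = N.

MISSES = 8

0: 0x42 (blk 16, set 0) → MISS  vc=[]
1: 0x40 (blk 16, set 0) → L1-HIT  vc=[]
2: 0x42 (blk 16, set 0) → L1-HIT  vc=[]
3: 0x38 (blk 14, set 2) → MISS  vc=[]
4: 0x43 (blk 16, set 0) → L1-HIT  vc=[]
5: 0x70 (blk 28, set 0) → MISS  vc=[16]
6: 0x4a (blk 18, set 2) → MISS  vc=[16, 14]
7: 0x49 (blk 18, set 2) → L1-HIT  vc=[16, 14]
8: 0x12 (blk 4, set 0) → MISS  vc=[16, 14, 28]
9: 0x23 (blk 8, set 0) → MISS  vc=[14, 28, 4]
10: 0x10 (blk 4, set 0) → VC-HIT  vc=[14, 28, 8]
11: 0x19 (blk 6, set 2) → MISS  vc=[28, 8, 18]
12: 0x28 (blk 10, set 2) → MISS  vc=[8, 18, 6]
13: 0x18 (blk 6, set 2) → VC-HIT  vc=[8, 18, 10]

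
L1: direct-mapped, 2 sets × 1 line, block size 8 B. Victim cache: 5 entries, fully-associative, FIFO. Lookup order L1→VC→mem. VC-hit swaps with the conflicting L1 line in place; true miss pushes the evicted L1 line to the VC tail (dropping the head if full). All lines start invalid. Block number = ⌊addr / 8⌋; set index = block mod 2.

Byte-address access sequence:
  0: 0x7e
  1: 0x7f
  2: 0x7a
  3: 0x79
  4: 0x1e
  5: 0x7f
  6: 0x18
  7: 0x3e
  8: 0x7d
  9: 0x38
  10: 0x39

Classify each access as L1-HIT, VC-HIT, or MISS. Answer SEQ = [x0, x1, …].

SEQ = [MISS, L1-HIT, L1-HIT, L1-HIT, MISS, VC-HIT, VC-HIT, MISS, VC-HIT, VC-HIT, L1-HIT]

0: 0x7e (blk 15, set 1) → MISS  vc=[]
1: 0x7f (blk 15, set 1) → L1-HIT  vc=[]
2: 0x7a (blk 15, set 1) → L1-HIT  vc=[]
3: 0x79 (blk 15, set 1) → L1-HIT  vc=[]
4: 0x1e (blk 3, set 1) → MISS  vc=[15]
5: 0x7f (blk 15, set 1) → VC-HIT  vc=[3]
6: 0x18 (blk 3, set 1) → VC-HIT  vc=[15]
7: 0x3e (blk 7, set 1) → MISS  vc=[15, 3]
8: 0x7d (blk 15, set 1) → VC-HIT  vc=[7, 3]
9: 0x38 (blk 7, set 1) → VC-HIT  vc=[15, 3]
10: 0x39 (blk 7, set 1) → L1-HIT  vc=[15, 3]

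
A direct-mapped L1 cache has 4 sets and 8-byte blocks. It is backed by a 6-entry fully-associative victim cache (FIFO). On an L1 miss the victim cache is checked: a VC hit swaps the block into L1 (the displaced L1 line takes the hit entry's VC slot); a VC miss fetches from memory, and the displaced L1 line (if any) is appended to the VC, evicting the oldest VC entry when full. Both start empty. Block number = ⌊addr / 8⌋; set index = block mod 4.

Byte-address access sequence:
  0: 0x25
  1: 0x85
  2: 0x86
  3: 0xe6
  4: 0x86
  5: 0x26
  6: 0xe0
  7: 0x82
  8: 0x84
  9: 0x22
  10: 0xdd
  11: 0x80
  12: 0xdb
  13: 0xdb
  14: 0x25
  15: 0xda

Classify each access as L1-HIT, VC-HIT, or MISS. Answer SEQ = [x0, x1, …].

  [0] addr=0x25 blk=4 s=0: MISS | VC []
  [1] addr=0x85 blk=16 s=0: MISS | VC [4]
  [2] addr=0x86 blk=16 s=0: L1-HIT | VC [4]
  [3] addr=0xe6 blk=28 s=0: MISS | VC [4, 16]
  [4] addr=0x86 blk=16 s=0: VC-HIT | VC [4, 28]
  [5] addr=0x26 blk=4 s=0: VC-HIT | VC [16, 28]
  [6] addr=0xe0 blk=28 s=0: VC-HIT | VC [16, 4]
  [7] addr=0x82 blk=16 s=0: VC-HIT | VC [28, 4]
  [8] addr=0x84 blk=16 s=0: L1-HIT | VC [28, 4]
  [9] addr=0x22 blk=4 s=0: VC-HIT | VC [28, 16]
  [10] addr=0xdd blk=27 s=3: MISS | VC [28, 16]
  [11] addr=0x80 blk=16 s=0: VC-HIT | VC [28, 4]
  [12] addr=0xdb blk=27 s=3: L1-HIT | VC [28, 4]
  [13] addr=0xdb blk=27 s=3: L1-HIT | VC [28, 4]
  [14] addr=0x25 blk=4 s=0: VC-HIT | VC [28, 16]
  [15] addr=0xda blk=27 s=3: L1-HIT | VC [28, 16]

SEQ = [MISS, MISS, L1-HIT, MISS, VC-HIT, VC-HIT, VC-HIT, VC-HIT, L1-HIT, VC-HIT, MISS, VC-HIT, L1-HIT, L1-HIT, VC-HIT, L1-HIT]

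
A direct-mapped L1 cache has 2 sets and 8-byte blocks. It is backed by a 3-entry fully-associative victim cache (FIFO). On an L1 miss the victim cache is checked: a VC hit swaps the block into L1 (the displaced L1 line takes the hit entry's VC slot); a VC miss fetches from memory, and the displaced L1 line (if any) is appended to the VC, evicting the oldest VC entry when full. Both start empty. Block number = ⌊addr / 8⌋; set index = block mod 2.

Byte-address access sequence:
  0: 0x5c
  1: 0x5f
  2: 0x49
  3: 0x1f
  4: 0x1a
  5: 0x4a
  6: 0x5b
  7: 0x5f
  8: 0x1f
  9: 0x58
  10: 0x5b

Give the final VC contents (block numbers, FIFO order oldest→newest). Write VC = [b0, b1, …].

#0 0x5c→b11/s1 MISS; vc=[]
#1 0x5f→b11/s1 L1-HIT; vc=[]
#2 0x49→b9/s1 MISS; vc=[11]
#3 0x1f→b3/s1 MISS; vc=[11,9]
#4 0x1a→b3/s1 L1-HIT; vc=[11,9]
#5 0x4a→b9/s1 VC-HIT; vc=[11,3]
#6 0x5b→b11/s1 VC-HIT; vc=[9,3]
#7 0x5f→b11/s1 L1-HIT; vc=[9,3]
#8 0x1f→b3/s1 VC-HIT; vc=[9,11]
#9 0x58→b11/s1 VC-HIT; vc=[9,3]
#10 0x5b→b11/s1 L1-HIT; vc=[9,3]

VC = [9, 3]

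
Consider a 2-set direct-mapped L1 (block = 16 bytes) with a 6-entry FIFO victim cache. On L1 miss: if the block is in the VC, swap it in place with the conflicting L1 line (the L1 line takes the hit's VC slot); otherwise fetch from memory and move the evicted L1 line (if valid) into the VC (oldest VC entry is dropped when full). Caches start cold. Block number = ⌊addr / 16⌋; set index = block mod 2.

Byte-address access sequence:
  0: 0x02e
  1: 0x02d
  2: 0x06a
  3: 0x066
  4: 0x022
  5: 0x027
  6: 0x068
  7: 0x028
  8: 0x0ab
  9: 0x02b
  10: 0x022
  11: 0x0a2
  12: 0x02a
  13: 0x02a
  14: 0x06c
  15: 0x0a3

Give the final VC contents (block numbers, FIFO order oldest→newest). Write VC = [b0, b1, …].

VC = [2, 6]

  [0] addr=0x2e blk=2 s=0: MISS | VC []
  [1] addr=0x2d blk=2 s=0: L1-HIT | VC []
  [2] addr=0x6a blk=6 s=0: MISS | VC [2]
  [3] addr=0x66 blk=6 s=0: L1-HIT | VC [2]
  [4] addr=0x22 blk=2 s=0: VC-HIT | VC [6]
  [5] addr=0x27 blk=2 s=0: L1-HIT | VC [6]
  [6] addr=0x68 blk=6 s=0: VC-HIT | VC [2]
  [7] addr=0x28 blk=2 s=0: VC-HIT | VC [6]
  [8] addr=0xab blk=10 s=0: MISS | VC [6, 2]
  [9] addr=0x2b blk=2 s=0: VC-HIT | VC [6, 10]
  [10] addr=0x22 blk=2 s=0: L1-HIT | VC [6, 10]
  [11] addr=0xa2 blk=10 s=0: VC-HIT | VC [6, 2]
  [12] addr=0x2a blk=2 s=0: VC-HIT | VC [6, 10]
  [13] addr=0x2a blk=2 s=0: L1-HIT | VC [6, 10]
  [14] addr=0x6c blk=6 s=0: VC-HIT | VC [2, 10]
  [15] addr=0xa3 blk=10 s=0: VC-HIT | VC [2, 6]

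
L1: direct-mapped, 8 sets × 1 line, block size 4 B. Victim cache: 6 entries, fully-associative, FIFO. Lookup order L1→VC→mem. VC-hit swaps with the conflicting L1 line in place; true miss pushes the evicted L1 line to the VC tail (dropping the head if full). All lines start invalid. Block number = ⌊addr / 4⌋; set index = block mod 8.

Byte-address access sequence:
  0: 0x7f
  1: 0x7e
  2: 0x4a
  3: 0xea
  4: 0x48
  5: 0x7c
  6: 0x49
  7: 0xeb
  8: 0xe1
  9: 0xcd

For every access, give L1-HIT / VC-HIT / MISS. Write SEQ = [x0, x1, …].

SEQ = [MISS, L1-HIT, MISS, MISS, VC-HIT, L1-HIT, L1-HIT, VC-HIT, MISS, MISS]

#0 0x7f→b31/s7 MISS; vc=[]
#1 0x7e→b31/s7 L1-HIT; vc=[]
#2 0x4a→b18/s2 MISS; vc=[]
#3 0xea→b58/s2 MISS; vc=[18]
#4 0x48→b18/s2 VC-HIT; vc=[58]
#5 0x7c→b31/s7 L1-HIT; vc=[58]
#6 0x49→b18/s2 L1-HIT; vc=[58]
#7 0xeb→b58/s2 VC-HIT; vc=[18]
#8 0xe1→b56/s0 MISS; vc=[18]
#9 0xcd→b51/s3 MISS; vc=[18]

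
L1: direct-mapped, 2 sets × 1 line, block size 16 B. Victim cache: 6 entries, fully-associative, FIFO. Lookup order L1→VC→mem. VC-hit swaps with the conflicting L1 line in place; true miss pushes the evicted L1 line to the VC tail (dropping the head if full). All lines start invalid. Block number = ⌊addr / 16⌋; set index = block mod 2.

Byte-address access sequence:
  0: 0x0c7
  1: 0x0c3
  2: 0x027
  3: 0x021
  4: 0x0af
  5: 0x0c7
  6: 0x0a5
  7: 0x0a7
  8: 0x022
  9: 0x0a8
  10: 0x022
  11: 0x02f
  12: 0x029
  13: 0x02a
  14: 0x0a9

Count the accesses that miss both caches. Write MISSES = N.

MISSES = 3

0: 0xc7 (blk 12, set 0) → MISS  vc=[]
1: 0xc3 (blk 12, set 0) → L1-HIT  vc=[]
2: 0x27 (blk 2, set 0) → MISS  vc=[12]
3: 0x21 (blk 2, set 0) → L1-HIT  vc=[12]
4: 0xaf (blk 10, set 0) → MISS  vc=[12, 2]
5: 0xc7 (blk 12, set 0) → VC-HIT  vc=[10, 2]
6: 0xa5 (blk 10, set 0) → VC-HIT  vc=[12, 2]
7: 0xa7 (blk 10, set 0) → L1-HIT  vc=[12, 2]
8: 0x22 (blk 2, set 0) → VC-HIT  vc=[12, 10]
9: 0xa8 (blk 10, set 0) → VC-HIT  vc=[12, 2]
10: 0x22 (blk 2, set 0) → VC-HIT  vc=[12, 10]
11: 0x2f (blk 2, set 0) → L1-HIT  vc=[12, 10]
12: 0x29 (blk 2, set 0) → L1-HIT  vc=[12, 10]
13: 0x2a (blk 2, set 0) → L1-HIT  vc=[12, 10]
14: 0xa9 (blk 10, set 0) → VC-HIT  vc=[12, 2]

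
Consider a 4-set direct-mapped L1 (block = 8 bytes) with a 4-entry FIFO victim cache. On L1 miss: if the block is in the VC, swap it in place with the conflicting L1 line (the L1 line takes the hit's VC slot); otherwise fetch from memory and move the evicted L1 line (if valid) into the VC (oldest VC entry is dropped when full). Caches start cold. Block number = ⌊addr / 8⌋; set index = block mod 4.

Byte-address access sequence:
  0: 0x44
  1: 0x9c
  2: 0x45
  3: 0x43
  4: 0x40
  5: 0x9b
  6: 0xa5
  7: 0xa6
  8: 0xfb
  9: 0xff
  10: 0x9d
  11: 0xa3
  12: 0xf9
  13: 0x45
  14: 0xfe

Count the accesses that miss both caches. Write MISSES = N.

  [0] addr=0x44 blk=8 s=0: MISS | VC []
  [1] addr=0x9c blk=19 s=3: MISS | VC []
  [2] addr=0x45 blk=8 s=0: L1-HIT | VC []
  [3] addr=0x43 blk=8 s=0: L1-HIT | VC []
  [4] addr=0x40 blk=8 s=0: L1-HIT | VC []
  [5] addr=0x9b blk=19 s=3: L1-HIT | VC []
  [6] addr=0xa5 blk=20 s=0: MISS | VC [8]
  [7] addr=0xa6 blk=20 s=0: L1-HIT | VC [8]
  [8] addr=0xfb blk=31 s=3: MISS | VC [8, 19]
  [9] addr=0xff blk=31 s=3: L1-HIT | VC [8, 19]
  [10] addr=0x9d blk=19 s=3: VC-HIT | VC [8, 31]
  [11] addr=0xa3 blk=20 s=0: L1-HIT | VC [8, 31]
  [12] addr=0xf9 blk=31 s=3: VC-HIT | VC [8, 19]
  [13] addr=0x45 blk=8 s=0: VC-HIT | VC [20, 19]
  [14] addr=0xfe blk=31 s=3: L1-HIT | VC [20, 19]

MISSES = 4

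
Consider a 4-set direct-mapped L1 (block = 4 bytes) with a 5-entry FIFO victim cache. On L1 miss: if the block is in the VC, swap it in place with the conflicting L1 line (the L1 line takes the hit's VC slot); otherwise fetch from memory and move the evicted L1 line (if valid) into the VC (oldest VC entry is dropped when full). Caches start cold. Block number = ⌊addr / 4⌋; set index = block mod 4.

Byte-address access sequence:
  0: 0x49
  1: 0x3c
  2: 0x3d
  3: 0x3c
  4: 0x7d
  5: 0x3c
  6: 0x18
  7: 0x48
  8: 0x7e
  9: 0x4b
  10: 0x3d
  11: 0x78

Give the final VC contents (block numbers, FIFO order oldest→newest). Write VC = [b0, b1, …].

#0 0x49→b18/s2 MISS; vc=[]
#1 0x3c→b15/s3 MISS; vc=[]
#2 0x3d→b15/s3 L1-HIT; vc=[]
#3 0x3c→b15/s3 L1-HIT; vc=[]
#4 0x7d→b31/s3 MISS; vc=[15]
#5 0x3c→b15/s3 VC-HIT; vc=[31]
#6 0x18→b6/s2 MISS; vc=[31,18]
#7 0x48→b18/s2 VC-HIT; vc=[31,6]
#8 0x7e→b31/s3 VC-HIT; vc=[15,6]
#9 0x4b→b18/s2 L1-HIT; vc=[15,6]
#10 0x3d→b15/s3 VC-HIT; vc=[31,6]
#11 0x78→b30/s2 MISS; vc=[31,6,18]

VC = [31, 6, 18]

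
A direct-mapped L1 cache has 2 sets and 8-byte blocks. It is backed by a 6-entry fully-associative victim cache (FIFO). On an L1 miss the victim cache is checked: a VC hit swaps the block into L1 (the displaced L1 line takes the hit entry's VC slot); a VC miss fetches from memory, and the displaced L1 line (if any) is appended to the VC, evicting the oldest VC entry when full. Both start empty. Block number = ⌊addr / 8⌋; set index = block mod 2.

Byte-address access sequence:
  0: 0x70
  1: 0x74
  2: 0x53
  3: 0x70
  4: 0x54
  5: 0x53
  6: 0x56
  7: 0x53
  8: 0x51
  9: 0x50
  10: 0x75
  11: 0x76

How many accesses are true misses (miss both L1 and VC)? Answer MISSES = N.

MISSES = 2

0: 0x70 (blk 14, set 0) → MISS  vc=[]
1: 0x74 (blk 14, set 0) → L1-HIT  vc=[]
2: 0x53 (blk 10, set 0) → MISS  vc=[14]
3: 0x70 (blk 14, set 0) → VC-HIT  vc=[10]
4: 0x54 (blk 10, set 0) → VC-HIT  vc=[14]
5: 0x53 (blk 10, set 0) → L1-HIT  vc=[14]
6: 0x56 (blk 10, set 0) → L1-HIT  vc=[14]
7: 0x53 (blk 10, set 0) → L1-HIT  vc=[14]
8: 0x51 (blk 10, set 0) → L1-HIT  vc=[14]
9: 0x50 (blk 10, set 0) → L1-HIT  vc=[14]
10: 0x75 (blk 14, set 0) → VC-HIT  vc=[10]
11: 0x76 (blk 14, set 0) → L1-HIT  vc=[10]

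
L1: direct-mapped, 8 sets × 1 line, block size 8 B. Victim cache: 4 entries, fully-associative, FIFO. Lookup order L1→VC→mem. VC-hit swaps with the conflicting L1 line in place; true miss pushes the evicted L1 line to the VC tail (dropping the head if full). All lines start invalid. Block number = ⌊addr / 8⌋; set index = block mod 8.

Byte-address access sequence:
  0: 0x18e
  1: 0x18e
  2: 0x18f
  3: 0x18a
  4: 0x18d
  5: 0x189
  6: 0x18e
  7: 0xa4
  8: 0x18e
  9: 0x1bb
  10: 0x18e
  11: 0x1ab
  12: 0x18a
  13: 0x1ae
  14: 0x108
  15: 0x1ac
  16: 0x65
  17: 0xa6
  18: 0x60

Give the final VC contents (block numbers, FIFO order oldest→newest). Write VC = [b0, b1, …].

VC = [49, 20]

#0 0x18e→b49/s1 MISS; vc=[]
#1 0x18e→b49/s1 L1-HIT; vc=[]
#2 0x18f→b49/s1 L1-HIT; vc=[]
#3 0x18a→b49/s1 L1-HIT; vc=[]
#4 0x18d→b49/s1 L1-HIT; vc=[]
#5 0x189→b49/s1 L1-HIT; vc=[]
#6 0x18e→b49/s1 L1-HIT; vc=[]
#7 0xa4→b20/s4 MISS; vc=[]
#8 0x18e→b49/s1 L1-HIT; vc=[]
#9 0x1bb→b55/s7 MISS; vc=[]
#10 0x18e→b49/s1 L1-HIT; vc=[]
#11 0x1ab→b53/s5 MISS; vc=[]
#12 0x18a→b49/s1 L1-HIT; vc=[]
#13 0x1ae→b53/s5 L1-HIT; vc=[]
#14 0x108→b33/s1 MISS; vc=[49]
#15 0x1ac→b53/s5 L1-HIT; vc=[49]
#16 0x65→b12/s4 MISS; vc=[49,20]
#17 0xa6→b20/s4 VC-HIT; vc=[49,12]
#18 0x60→b12/s4 VC-HIT; vc=[49,20]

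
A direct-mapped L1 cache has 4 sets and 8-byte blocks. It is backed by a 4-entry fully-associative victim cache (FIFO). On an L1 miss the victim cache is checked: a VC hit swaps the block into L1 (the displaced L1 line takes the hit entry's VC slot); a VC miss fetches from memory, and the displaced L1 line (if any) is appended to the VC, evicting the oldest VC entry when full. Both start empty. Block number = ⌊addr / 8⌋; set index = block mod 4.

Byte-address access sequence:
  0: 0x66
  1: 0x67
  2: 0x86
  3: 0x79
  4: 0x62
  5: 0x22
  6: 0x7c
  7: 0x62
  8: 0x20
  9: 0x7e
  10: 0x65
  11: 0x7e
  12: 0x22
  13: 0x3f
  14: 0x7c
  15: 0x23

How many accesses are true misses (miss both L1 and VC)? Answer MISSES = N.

0: 0x66 (blk 12, set 0) → MISS  vc=[]
1: 0x67 (blk 12, set 0) → L1-HIT  vc=[]
2: 0x86 (blk 16, set 0) → MISS  vc=[12]
3: 0x79 (blk 15, set 3) → MISS  vc=[12]
4: 0x62 (blk 12, set 0) → VC-HIT  vc=[16]
5: 0x22 (blk 4, set 0) → MISS  vc=[16, 12]
6: 0x7c (blk 15, set 3) → L1-HIT  vc=[16, 12]
7: 0x62 (blk 12, set 0) → VC-HIT  vc=[16, 4]
8: 0x20 (blk 4, set 0) → VC-HIT  vc=[16, 12]
9: 0x7e (blk 15, set 3) → L1-HIT  vc=[16, 12]
10: 0x65 (blk 12, set 0) → VC-HIT  vc=[16, 4]
11: 0x7e (blk 15, set 3) → L1-HIT  vc=[16, 4]
12: 0x22 (blk 4, set 0) → VC-HIT  vc=[16, 12]
13: 0x3f (blk 7, set 3) → MISS  vc=[16, 12, 15]
14: 0x7c (blk 15, set 3) → VC-HIT  vc=[16, 12, 7]
15: 0x23 (blk 4, set 0) → L1-HIT  vc=[16, 12, 7]

MISSES = 5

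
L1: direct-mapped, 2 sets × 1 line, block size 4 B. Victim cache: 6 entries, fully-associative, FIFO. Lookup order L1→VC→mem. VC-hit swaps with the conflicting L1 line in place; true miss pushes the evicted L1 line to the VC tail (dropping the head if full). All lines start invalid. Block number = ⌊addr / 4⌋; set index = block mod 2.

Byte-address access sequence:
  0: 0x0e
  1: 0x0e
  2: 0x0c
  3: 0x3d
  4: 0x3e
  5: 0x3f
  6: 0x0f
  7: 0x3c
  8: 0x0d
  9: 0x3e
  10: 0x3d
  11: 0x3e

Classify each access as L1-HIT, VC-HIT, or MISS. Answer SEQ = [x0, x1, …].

  [0] addr=0xe blk=3 s=1: MISS | VC []
  [1] addr=0xe blk=3 s=1: L1-HIT | VC []
  [2] addr=0xc blk=3 s=1: L1-HIT | VC []
  [3] addr=0x3d blk=15 s=1: MISS | VC [3]
  [4] addr=0x3e blk=15 s=1: L1-HIT | VC [3]
  [5] addr=0x3f blk=15 s=1: L1-HIT | VC [3]
  [6] addr=0xf blk=3 s=1: VC-HIT | VC [15]
  [7] addr=0x3c blk=15 s=1: VC-HIT | VC [3]
  [8] addr=0xd blk=3 s=1: VC-HIT | VC [15]
  [9] addr=0x3e blk=15 s=1: VC-HIT | VC [3]
  [10] addr=0x3d blk=15 s=1: L1-HIT | VC [3]
  [11] addr=0x3e blk=15 s=1: L1-HIT | VC [3]

SEQ = [MISS, L1-HIT, L1-HIT, MISS, L1-HIT, L1-HIT, VC-HIT, VC-HIT, VC-HIT, VC-HIT, L1-HIT, L1-HIT]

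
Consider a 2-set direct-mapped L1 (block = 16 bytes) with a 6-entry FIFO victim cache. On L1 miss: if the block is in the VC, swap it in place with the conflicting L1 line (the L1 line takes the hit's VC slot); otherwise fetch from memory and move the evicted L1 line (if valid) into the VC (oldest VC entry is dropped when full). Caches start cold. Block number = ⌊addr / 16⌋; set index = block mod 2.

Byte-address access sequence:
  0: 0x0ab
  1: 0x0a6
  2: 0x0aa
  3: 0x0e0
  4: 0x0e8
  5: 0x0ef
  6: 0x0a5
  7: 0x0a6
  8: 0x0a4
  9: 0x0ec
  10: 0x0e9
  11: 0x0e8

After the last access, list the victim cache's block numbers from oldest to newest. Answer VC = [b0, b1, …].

VC = [10]

0: 0xab (blk 10, set 0) → MISS  vc=[]
1: 0xa6 (blk 10, set 0) → L1-HIT  vc=[]
2: 0xaa (blk 10, set 0) → L1-HIT  vc=[]
3: 0xe0 (blk 14, set 0) → MISS  vc=[10]
4: 0xe8 (blk 14, set 0) → L1-HIT  vc=[10]
5: 0xef (blk 14, set 0) → L1-HIT  vc=[10]
6: 0xa5 (blk 10, set 0) → VC-HIT  vc=[14]
7: 0xa6 (blk 10, set 0) → L1-HIT  vc=[14]
8: 0xa4 (blk 10, set 0) → L1-HIT  vc=[14]
9: 0xec (blk 14, set 0) → VC-HIT  vc=[10]
10: 0xe9 (blk 14, set 0) → L1-HIT  vc=[10]
11: 0xe8 (blk 14, set 0) → L1-HIT  vc=[10]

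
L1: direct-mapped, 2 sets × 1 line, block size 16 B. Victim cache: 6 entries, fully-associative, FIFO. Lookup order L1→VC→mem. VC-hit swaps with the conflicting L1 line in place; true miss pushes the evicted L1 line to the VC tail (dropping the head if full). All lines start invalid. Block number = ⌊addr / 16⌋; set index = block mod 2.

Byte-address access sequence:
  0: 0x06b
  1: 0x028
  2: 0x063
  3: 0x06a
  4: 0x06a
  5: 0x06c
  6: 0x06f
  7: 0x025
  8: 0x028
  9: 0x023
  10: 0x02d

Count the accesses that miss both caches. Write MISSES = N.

0: 0x6b (blk 6, set 0) → MISS  vc=[]
1: 0x28 (blk 2, set 0) → MISS  vc=[6]
2: 0x63 (blk 6, set 0) → VC-HIT  vc=[2]
3: 0x6a (blk 6, set 0) → L1-HIT  vc=[2]
4: 0x6a (blk 6, set 0) → L1-HIT  vc=[2]
5: 0x6c (blk 6, set 0) → L1-HIT  vc=[2]
6: 0x6f (blk 6, set 0) → L1-HIT  vc=[2]
7: 0x25 (blk 2, set 0) → VC-HIT  vc=[6]
8: 0x28 (blk 2, set 0) → L1-HIT  vc=[6]
9: 0x23 (blk 2, set 0) → L1-HIT  vc=[6]
10: 0x2d (blk 2, set 0) → L1-HIT  vc=[6]

MISSES = 2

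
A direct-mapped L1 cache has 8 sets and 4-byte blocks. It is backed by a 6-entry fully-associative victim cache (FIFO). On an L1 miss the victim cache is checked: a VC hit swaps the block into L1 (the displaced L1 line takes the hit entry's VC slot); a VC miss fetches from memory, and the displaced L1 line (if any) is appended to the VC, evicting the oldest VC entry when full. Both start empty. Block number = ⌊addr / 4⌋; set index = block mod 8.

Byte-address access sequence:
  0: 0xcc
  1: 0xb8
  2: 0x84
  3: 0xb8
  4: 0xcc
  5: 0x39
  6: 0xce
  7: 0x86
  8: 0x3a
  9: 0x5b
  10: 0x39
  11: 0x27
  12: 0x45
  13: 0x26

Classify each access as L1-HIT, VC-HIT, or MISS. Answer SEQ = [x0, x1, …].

#0 0xcc→b51/s3 MISS; vc=[]
#1 0xb8→b46/s6 MISS; vc=[]
#2 0x84→b33/s1 MISS; vc=[]
#3 0xb8→b46/s6 L1-HIT; vc=[]
#4 0xcc→b51/s3 L1-HIT; vc=[]
#5 0x39→b14/s6 MISS; vc=[46]
#6 0xce→b51/s3 L1-HIT; vc=[46]
#7 0x86→b33/s1 L1-HIT; vc=[46]
#8 0x3a→b14/s6 L1-HIT; vc=[46]
#9 0x5b→b22/s6 MISS; vc=[46,14]
#10 0x39→b14/s6 VC-HIT; vc=[46,22]
#11 0x27→b9/s1 MISS; vc=[46,22,33]
#12 0x45→b17/s1 MISS; vc=[46,22,33,9]
#13 0x26→b9/s1 VC-HIT; vc=[46,22,33,17]

SEQ = [MISS, MISS, MISS, L1-HIT, L1-HIT, MISS, L1-HIT, L1-HIT, L1-HIT, MISS, VC-HIT, MISS, MISS, VC-HIT]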